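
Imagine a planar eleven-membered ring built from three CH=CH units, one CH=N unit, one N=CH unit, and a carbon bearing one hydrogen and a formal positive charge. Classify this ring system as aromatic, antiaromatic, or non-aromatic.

Aromatic

Check conjugation: each doubly-bonded ring atom is sp² with one p-orbital electron; each =N– nitrogen is pyridine-type (lone pair in the sp² plane, one electron in the p orbital); the carbocation has an empty p orbital — every position has a p orbital, so the cyclic π system is continuous.
Counting π electrons: 5 × 2 = 10 from the double-bond units + 0 from the CH(+) atom = 10.
That gives a 4n+2 count (10, n = 2).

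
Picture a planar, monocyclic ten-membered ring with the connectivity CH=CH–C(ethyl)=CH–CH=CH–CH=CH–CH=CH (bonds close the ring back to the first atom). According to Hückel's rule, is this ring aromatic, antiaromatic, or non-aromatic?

All ring atoms are sp² and supply a p orbital to the ring (each doubly-bonded ring atom is sp² with one p-orbital electron); the conjugation is uninterrupted.
Adding the contributions, 5 × 2 = 10 from the 5 double-bond units.
Since 10 = 4·2 + 2, the ring meets the 4n+2 criterion.

Aromatic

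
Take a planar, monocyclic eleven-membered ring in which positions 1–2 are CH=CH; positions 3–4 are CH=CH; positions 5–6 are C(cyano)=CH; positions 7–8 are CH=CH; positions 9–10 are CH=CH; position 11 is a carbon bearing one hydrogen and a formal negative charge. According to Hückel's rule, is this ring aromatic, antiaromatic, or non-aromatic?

Antiaromatic

The p orbitals form a continuous loop: each doubly-bonded ring atom is sp² with one p-orbital electron; the carbanion's lone pair occupies the p orbital. The ring is fully conjugated.
π-electron count: 5 × 2 = 10 from the double-bond units + 2 from the CH(-) atom = 12.
With 12 = 4·3 π electrons, Hückel's rule classifies the planar ring as antiaromatic.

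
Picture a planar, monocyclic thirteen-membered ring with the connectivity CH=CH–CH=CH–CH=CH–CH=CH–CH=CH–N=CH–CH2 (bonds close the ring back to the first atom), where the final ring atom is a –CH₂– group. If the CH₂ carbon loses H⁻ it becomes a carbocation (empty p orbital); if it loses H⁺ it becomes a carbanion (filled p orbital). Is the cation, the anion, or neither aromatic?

In both ions every ring atom is sp² and contributes a p orbital, so both rings are fully conjugated.
Cation: 6 × 2 + 0 = 12 π electrons → 4(3), antiaromatic.
Anion: 6 × 2 + 2 = 14 π electrons → 4(3)+2, aromatic.

The anion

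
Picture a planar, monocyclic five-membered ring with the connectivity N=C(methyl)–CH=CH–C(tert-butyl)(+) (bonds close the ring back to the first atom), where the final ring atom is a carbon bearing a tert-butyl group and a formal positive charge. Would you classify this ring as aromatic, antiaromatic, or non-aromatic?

Every ring atom contributes a p orbital perpendicular to the ring (every atom in a ring double bond is sp² and brings one electron to the p orbital; each =N– nitrogen is pyridine-type (lone pair in the sp² plane, one electron in the p orbital); the carbocation has an empty p orbital), so the π system is cyclic and fully conjugated.
Tallying contributions gives 2 × 2 = 4 from the double-bond units + 0 from the C(tert-butyl)(+) atom = 4.
A 4n π count (4, n = 1) in a planar conjugated ring means antiaromatic.

Antiaromatic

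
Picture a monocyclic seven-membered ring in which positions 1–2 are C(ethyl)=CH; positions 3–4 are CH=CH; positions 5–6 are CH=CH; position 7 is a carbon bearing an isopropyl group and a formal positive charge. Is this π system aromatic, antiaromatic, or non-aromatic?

Aromatic

Every ring atom contributes a p orbital perpendicular to the ring (the double-bond atoms are sp², each contributing one p electron; the carbocation has an empty p orbital), so the π system is cyclic and fully conjugated.
π-electron count: 3 × 2 = 6 from the double-bond units + 0 from the C(isopropyl)(+) atom = 6.
With 6 π electrons (n = 1), the Hückel 4n+2 condition holds.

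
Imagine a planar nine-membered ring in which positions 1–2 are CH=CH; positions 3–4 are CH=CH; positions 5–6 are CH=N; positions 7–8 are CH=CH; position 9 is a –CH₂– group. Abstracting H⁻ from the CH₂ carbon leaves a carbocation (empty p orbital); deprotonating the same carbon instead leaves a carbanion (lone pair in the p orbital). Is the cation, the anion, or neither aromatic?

In both ions every ring atom is sp² and contributes a p orbital, so both rings are fully conjugated.
Cation: 4 × 2 + 0 = 8 π electrons → 4(2), antiaromatic.
Anion: 4 × 2 + 2 = 10 π electrons → 4(2)+2, aromatic.

The anion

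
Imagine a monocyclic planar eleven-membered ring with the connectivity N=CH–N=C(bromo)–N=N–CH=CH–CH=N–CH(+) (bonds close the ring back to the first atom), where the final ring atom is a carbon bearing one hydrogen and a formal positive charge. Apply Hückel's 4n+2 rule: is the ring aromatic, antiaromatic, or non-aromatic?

Every ring atom contributes a p orbital perpendicular to the ring (each doubly-bonded ring atom is sp² with one p-orbital electron; each =N– nitrogen is pyridine-type (lone pair in the sp² plane, one electron in the p orbital); the carbocation has an empty p orbital), so the π system is cyclic and fully conjugated.
Tallying contributions gives 5 × 2 = 10 from the double-bond units + 0 from the CH(+) atom = 10.
Since 10 = 4·2 + 2, the ring meets the 4n+2 criterion.

Aromatic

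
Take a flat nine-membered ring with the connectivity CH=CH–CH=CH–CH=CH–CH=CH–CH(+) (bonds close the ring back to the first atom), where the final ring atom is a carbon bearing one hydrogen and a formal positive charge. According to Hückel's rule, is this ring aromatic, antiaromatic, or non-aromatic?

Antiaromatic

Check conjugation: the double-bond atoms are sp², each contributing one p electron; the carbocation has an empty p orbital — every position has a p orbital, so the cyclic π system is continuous.
π-electron count: 4 × 2 = 8 from the double-bond units + 0 from the CH(+) atom = 8.
8 = 4(2); a planar, fully conjugated 4n system is antiaromatic.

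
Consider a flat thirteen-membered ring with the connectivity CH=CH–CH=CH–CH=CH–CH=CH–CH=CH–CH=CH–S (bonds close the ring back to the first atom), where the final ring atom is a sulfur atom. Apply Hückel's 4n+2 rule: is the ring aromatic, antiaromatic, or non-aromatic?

Aromatic

The p orbitals form a continuous loop: the double-bond atoms are sp², each contributing one p electron; the sulfur donates one lone pair from its p orbital. The ring is fully conjugated.
Tallying contributions gives 6 × 2 = 12 from the double-bond units + 2 from the S atom = 14.
With 14 π electrons (n = 3), the Hückel 4n+2 condition holds.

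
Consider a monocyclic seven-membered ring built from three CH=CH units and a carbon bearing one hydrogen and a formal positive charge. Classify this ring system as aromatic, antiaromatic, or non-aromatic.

Aromatic

All ring atoms are sp² and supply a p orbital to the ring (every atom in a ring double bond is sp² and brings one electron to the p orbital; the carbocation has an empty p orbital); the conjugation is uninterrupted.
Adding the contributions, 3 × 2 = 6 from the double-bond units + 0 from the CH(+) atom = 6.
With 6 π electrons (n = 1), the Hückel 4n+2 condition holds.
This is the tropylium cation.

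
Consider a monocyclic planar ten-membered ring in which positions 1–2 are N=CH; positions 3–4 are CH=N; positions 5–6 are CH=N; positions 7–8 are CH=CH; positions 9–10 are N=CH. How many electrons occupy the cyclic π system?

10

The p orbitals form a continuous loop: each doubly-bonded ring atom is sp² with one p-orbital electron; each =N– nitrogen is pyridine-type (lone pair in the sp² plane, one electron in the p orbital). The ring is fully conjugated.
Counting π electrons: 5 × 2 = 10 from the 5 double-bond units.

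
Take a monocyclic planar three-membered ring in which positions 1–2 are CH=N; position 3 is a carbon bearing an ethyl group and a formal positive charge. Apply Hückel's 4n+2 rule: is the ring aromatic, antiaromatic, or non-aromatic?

Aromatic

Check conjugation: each doubly-bonded ring atom is sp² with one p-orbital electron; each =N– nitrogen is pyridine-type (lone pair in the sp² plane, one electron in the p orbital); the carbocation has an empty p orbital — every position has a p orbital, so the cyclic π system is continuous.
π-electron count: 1 × 2 = 2 from the double-bond unit + 0 from the C(ethyl)(+) atom = 2.
That gives a 4n+2 count (2, n = 0).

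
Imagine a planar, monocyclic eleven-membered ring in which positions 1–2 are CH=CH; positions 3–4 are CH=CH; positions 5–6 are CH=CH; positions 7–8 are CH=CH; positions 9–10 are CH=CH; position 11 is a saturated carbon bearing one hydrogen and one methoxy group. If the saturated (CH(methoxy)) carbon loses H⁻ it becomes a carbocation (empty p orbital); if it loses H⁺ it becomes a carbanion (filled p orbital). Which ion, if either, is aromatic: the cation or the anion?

The cation

In both ions every ring atom is sp² and contributes a p orbital, so both rings are fully conjugated.
Cation: 5 × 2 + 0 = 10 π electrons → 4(2)+2, aromatic.
Anion: 5 × 2 + 2 = 12 π electrons → 4(3), antiaromatic.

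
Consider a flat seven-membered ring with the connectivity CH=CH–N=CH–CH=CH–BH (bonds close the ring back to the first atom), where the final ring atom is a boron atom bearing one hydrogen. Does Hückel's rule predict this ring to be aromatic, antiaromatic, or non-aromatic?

Aromatic

Every ring atom contributes a p orbital perpendicular to the ring (the double-bond atoms are sp², each contributing one p electron; each =N– nitrogen is pyridine-type (lone pair in the sp² plane, one electron in the p orbital); the boron has an empty p orbital), so the π system is cyclic and fully conjugated.
Counting π electrons: 3 × 2 = 6 from the double-bond units + 0 from the BH atom = 6.
With 6 π electrons (n = 1), the Hückel 4n+2 condition holds.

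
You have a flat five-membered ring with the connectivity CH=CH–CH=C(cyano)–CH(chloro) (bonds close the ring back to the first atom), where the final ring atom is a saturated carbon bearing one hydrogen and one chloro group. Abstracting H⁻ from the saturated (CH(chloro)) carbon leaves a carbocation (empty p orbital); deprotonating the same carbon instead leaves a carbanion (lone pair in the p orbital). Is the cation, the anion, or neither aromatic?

Both ions have a continuous loop of p orbitals — each ring atom is sp².
Cation: 2 × 2 + 0 = 4 π electrons → 4(1), antiaromatic.
Anion: 2 × 2 + 2 = 6 π electrons → 4(1)+2, aromatic.

The anion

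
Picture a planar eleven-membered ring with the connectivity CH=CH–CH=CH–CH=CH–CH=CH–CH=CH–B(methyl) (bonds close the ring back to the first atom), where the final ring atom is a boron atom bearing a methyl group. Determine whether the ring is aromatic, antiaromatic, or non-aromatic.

The p orbitals form a continuous loop: every atom in a ring double bond is sp² and brings one electron to the p orbital; the boron has an empty p orbital. The ring is fully conjugated.
π-electron count: 5 × 2 = 10 from the double-bond units + 0 from the B(methyl) atom = 10.
10 = 4(2) + 2, which satisfies Hückel's 4n+2 rule.

Aromatic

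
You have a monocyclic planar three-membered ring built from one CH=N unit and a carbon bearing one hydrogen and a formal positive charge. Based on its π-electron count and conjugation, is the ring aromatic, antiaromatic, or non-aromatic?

Aromatic

Every ring atom contributes a p orbital perpendicular to the ring (every atom in a ring double bond is sp² and brings one electron to the p orbital; each =N– nitrogen is pyridine-type (lone pair in the sp² plane, one electron in the p orbital); the carbocation has an empty p orbital), so the π system is cyclic and fully conjugated.
Adding the contributions, 1 × 2 = 2 from the double-bond unit + 0 from the CH(+) atom = 2.
That gives a 4n+2 count (2, n = 0).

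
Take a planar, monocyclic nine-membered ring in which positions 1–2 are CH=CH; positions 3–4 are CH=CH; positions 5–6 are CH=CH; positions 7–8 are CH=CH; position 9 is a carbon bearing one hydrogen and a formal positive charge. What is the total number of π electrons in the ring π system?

Every ring atom contributes a p orbital perpendicular to the ring (the double-bond atoms are sp², each contributing one p electron; the carbocation has an empty p orbital), so the π system is cyclic and fully conjugated.
Tallying contributions gives 4 × 2 = 8 from the double-bond units + 0 from the CH(+) atom = 8.

8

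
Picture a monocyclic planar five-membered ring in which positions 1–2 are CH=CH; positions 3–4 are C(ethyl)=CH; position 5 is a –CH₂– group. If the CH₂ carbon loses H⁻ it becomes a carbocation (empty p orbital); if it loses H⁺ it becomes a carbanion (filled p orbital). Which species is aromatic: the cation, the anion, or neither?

The anion

In either ion the ring is fully conjugated: every atom, including the new sp² carbon, supplies a p orbital.
Cation: 2 × 2 + 0 = 4 π electrons → 4(1), antiaromatic.
Anion: 2 × 2 + 2 = 6 π electrons → 4(1)+2, aromatic.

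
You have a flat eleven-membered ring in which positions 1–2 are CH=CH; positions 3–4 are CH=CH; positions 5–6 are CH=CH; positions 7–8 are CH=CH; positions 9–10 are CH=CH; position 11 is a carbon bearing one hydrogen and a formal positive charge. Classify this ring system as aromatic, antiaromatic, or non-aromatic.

Check conjugation: each doubly-bonded ring atom is sp² with one p-orbital electron; the carbocation has an empty p orbital — every position has a p orbital, so the cyclic π system is continuous.
Counting π electrons: 5 × 2 = 10 from the double-bond units + 0 from the CH(+) atom = 10.
10 = 4(2) + 2, which satisfies Hückel's 4n+2 rule.

Aromatic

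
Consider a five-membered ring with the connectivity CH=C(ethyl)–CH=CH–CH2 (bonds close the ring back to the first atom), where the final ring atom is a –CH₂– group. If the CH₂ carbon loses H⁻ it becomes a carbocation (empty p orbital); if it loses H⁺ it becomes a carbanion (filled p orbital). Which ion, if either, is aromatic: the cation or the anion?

The anion

In both ions every ring atom is sp² and contributes a p orbital, so both rings are fully conjugated.
Cation: 2 × 2 + 0 = 4 π electrons → 4(1), antiaromatic.
Anion: 2 × 2 + 2 = 6 π electrons → 4(1)+2, aromatic.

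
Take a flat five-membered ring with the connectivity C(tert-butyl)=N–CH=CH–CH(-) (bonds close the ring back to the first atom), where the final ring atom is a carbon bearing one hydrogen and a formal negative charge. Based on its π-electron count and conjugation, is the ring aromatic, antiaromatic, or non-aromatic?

Aromatic

Check conjugation: each doubly-bonded ring atom is sp² with one p-orbital electron; the doubly-bonded nitrogens are pyridine-type — their lone pairs lie in the ring plane, leaving one electron in the p orbital; the carbanion's lone pair occupies the p orbital — every position has a p orbital, so the cyclic π system is continuous.
Tallying contributions gives 2 × 2 = 4 from the double-bond units + 2 from the CH(-) atom = 6.
That gives a 4n+2 count (6, n = 1).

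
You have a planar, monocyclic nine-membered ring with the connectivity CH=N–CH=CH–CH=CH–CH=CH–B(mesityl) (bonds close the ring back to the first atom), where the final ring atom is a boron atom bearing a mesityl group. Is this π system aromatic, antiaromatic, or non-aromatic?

The p orbitals form a continuous loop: each doubly-bonded ring atom is sp² with one p-orbital electron; each sp² =N– keeps its lone pair in-plane and puts one electron into the π system; the boron has an empty p orbital. The ring is fully conjugated.
π-electron count: 4 × 2 = 8 from the double-bond units + 0 from the B(mesityl) atom = 8.
With 8 = 4·2 π electrons, Hückel's rule classifies the planar ring as antiaromatic.

Antiaromatic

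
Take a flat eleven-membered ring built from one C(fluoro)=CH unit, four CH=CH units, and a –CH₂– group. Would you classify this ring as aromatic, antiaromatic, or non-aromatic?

The CH2 carbon is saturated: the tetrahedral CH₂ carbon is sp³ and has no p orbital in the ring π system. Conjugation is not continuous around the ring.
Without a continuous loop of overlapping p orbitals the Hückel electron count never comes into play.

Non-aromatic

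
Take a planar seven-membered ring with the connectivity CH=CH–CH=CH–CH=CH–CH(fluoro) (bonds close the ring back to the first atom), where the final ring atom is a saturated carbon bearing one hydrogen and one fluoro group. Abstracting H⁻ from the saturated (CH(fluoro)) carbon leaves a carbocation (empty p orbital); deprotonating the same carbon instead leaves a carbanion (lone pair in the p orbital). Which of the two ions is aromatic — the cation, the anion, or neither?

Once that carbon is sp², every ring atom has a p orbital and both ions are fully conjugated.
Cation: 3 × 2 + 0 = 6 π electrons → 4(1)+2, aromatic.
Anion: 3 × 2 + 2 = 8 π electrons → 4(2), antiaromatic.

The cation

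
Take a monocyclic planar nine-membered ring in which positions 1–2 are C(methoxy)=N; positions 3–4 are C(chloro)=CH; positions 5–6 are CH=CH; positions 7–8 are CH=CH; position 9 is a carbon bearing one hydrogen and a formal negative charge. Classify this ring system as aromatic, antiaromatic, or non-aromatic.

Aromatic

Every ring atom contributes a p orbital perpendicular to the ring (the double-bond atoms are sp², each contributing one p electron; each sp² =N– keeps its lone pair in-plane and puts one electron into the π system; the carbanion's lone pair occupies the p orbital), so the π system is cyclic and fully conjugated.
π-electron count: 4 × 2 = 8 from the double-bond units + 2 from the CH(-) atom = 10.
10 = 4(2) + 2, which satisfies Hückel's 4n+2 rule.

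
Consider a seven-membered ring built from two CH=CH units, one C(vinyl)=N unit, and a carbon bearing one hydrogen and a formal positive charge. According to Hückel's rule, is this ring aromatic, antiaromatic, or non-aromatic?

All ring atoms are sp² and supply a p orbital to the ring (every atom in a ring double bond is sp² and brings one electron to the p orbital; the doubly-bonded nitrogens are pyridine-type — their lone pairs lie in the ring plane, leaving one electron in the p orbital; the carbocation has an empty p orbital); the conjugation is uninterrupted.
Adding the contributions, 3 × 2 = 6 from the double-bond units + 0 from the CH(+) atom = 6.
Since 6 = 4·1 + 2, the ring meets the 4n+2 criterion.

Aromatic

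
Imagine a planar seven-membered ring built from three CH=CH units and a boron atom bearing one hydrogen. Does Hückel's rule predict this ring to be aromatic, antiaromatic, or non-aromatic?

Aromatic

All ring atoms are sp² and supply a p orbital to the ring (the double-bond atoms are sp², each contributing one p electron; the boron has an empty p orbital); the conjugation is uninterrupted.
π-electron count: 3 × 2 = 6 from the double-bond units + 0 from the BH atom = 6.
With 6 π electrons (n = 1), the Hückel 4n+2 condition holds.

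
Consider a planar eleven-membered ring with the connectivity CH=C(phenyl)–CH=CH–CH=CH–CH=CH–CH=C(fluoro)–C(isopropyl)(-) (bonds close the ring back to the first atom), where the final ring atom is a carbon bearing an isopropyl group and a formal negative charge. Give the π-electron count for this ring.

12

All ring atoms are sp² and supply a p orbital to the ring (the double-bond atoms are sp², each contributing one p electron; the carbanion's lone pair occupies the p orbital); the conjugation is uninterrupted.
Tallying contributions gives 5 × 2 = 10 from the double-bond units + 2 from the C(isopropyl)(-) atom = 12.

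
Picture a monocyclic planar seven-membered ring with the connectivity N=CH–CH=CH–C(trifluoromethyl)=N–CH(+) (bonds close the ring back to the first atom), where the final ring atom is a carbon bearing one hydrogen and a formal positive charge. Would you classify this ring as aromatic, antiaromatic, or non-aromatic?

Aromatic

All ring atoms are sp² and supply a p orbital to the ring (every atom in a ring double bond is sp² and brings one electron to the p orbital; each sp² =N– keeps its lone pair in-plane and puts one electron into the π system; the carbocation has an empty p orbital); the conjugation is uninterrupted.
Counting π electrons: 3 × 2 = 6 from the double-bond units + 0 from the CH(+) atom = 6.
With 6 π electrons (n = 1), the Hückel 4n+2 condition holds.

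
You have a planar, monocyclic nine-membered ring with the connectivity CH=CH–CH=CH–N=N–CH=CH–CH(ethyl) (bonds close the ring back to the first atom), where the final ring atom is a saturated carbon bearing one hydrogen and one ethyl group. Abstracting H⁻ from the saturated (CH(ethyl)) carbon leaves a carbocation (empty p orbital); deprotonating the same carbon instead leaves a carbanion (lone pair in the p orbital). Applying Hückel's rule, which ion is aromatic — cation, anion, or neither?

The anion

Once that carbon is sp², every ring atom has a p orbital and both ions are fully conjugated.
Cation: 4 × 2 + 0 = 8 π electrons → 4(2), antiaromatic.
Anion: 4 × 2 + 2 = 10 π electrons → 4(2)+2, aromatic.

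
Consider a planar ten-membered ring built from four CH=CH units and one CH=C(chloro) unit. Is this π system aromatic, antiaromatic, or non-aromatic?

Aromatic

Check conjugation: the double-bond atoms are sp², each contributing one p electron — every position has a p orbital, so the cyclic π system is continuous.
Counting π electrons: 5 × 2 = 10 from the 5 double-bond units.
That gives a 4n+2 count (10, n = 2).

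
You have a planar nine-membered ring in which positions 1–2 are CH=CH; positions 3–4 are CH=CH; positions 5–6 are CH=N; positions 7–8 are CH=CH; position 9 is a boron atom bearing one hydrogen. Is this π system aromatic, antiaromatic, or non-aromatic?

Antiaromatic

Every ring atom contributes a p orbital perpendicular to the ring (each doubly-bonded ring atom is sp² with one p-orbital electron; the doubly-bonded nitrogens are pyridine-type — their lone pairs lie in the ring plane, leaving one electron in the p orbital; the boron has an empty p orbital), so the π system is cyclic and fully conjugated.
Adding the contributions, 4 × 2 = 8 from the double-bond units + 0 from the BH atom = 8.
A 4n π count (8, n = 2) in a planar conjugated ring means antiaromatic.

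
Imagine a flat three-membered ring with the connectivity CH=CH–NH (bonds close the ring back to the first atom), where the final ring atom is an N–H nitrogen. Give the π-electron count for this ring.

Check conjugation: each doubly-bonded ring atom is sp² with one p-orbital electron; the pyrrole-type nitrogen donates its lone pair from the p orbital — every position has a p orbital, so the cyclic π system is continuous.
Counting π electrons: 1 × 2 = 2 from the double-bond unit + 2 from the NH atom = 4.

4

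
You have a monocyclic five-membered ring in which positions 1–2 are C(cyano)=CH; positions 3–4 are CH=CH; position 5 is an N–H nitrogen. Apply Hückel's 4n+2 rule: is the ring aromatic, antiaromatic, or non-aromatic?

The p orbitals form a continuous loop: every atom in a ring double bond is sp² and brings one electron to the p orbital; the pyrrole-type nitrogen donates its lone pair from the p orbital. The ring is fully conjugated.
Counting π electrons: 2 × 2 = 4 from the double-bond units + 2 from the NH atom = 6.
That gives a 4n+2 count (6, n = 1).

Aromatic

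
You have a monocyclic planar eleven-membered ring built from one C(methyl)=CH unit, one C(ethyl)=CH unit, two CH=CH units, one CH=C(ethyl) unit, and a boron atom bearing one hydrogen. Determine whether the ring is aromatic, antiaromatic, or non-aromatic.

Aromatic

All ring atoms are sp² and supply a p orbital to the ring (every atom in a ring double bond is sp² and brings one electron to the p orbital; the boron has an empty p orbital); the conjugation is uninterrupted.
Adding the contributions, 5 × 2 = 10 from the double-bond units + 0 from the BH atom = 10.
That gives a 4n+2 count (10, n = 2).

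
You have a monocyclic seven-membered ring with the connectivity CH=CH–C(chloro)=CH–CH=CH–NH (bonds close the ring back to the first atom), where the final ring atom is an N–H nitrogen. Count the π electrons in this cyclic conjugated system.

The p orbitals form a continuous loop: every atom in a ring double bond is sp² and brings one electron to the p orbital; the pyrrole-type nitrogen donates its lone pair from the p orbital. The ring is fully conjugated.
Tallying contributions gives 3 × 2 = 6 from the double-bond units + 2 from the NH atom = 8.

8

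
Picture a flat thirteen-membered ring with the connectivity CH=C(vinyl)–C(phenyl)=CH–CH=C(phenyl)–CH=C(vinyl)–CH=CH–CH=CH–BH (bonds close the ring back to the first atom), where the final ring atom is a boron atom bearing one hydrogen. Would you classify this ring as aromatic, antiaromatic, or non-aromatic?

Antiaromatic

Every ring atom contributes a p orbital perpendicular to the ring (each doubly-bonded ring atom is sp² with one p-orbital electron; the boron has an empty p orbital), so the π system is cyclic and fully conjugated.
Adding the contributions, 6 × 2 = 12 from the double-bond units + 0 from the BH atom = 12.
12 is a 4n count (n = 3), so the planar conjugated ring is antiaromatic.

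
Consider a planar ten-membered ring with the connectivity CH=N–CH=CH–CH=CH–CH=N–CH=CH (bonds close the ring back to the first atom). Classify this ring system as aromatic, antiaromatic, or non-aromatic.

Aromatic

All ring atoms are sp² and supply a p orbital to the ring (every atom in a ring double bond is sp² and brings one electron to the p orbital; each sp² =N– keeps its lone pair in-plane and puts one electron into the π system); the conjugation is uninterrupted.
π-electron count: 5 × 2 = 10 from the 5 double-bond units.
That gives a 4n+2 count (10, n = 2).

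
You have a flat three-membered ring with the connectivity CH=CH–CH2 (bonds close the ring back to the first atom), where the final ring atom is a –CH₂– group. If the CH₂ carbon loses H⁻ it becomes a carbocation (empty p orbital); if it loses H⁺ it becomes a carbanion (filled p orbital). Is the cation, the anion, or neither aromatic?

The cation

In either ion the ring is fully conjugated: every atom, including the new sp² carbon, supplies a p orbital.
Cation: 1 × 2 + 0 = 2 π electrons → 4(0)+2, aromatic.
Anion: 1 × 2 + 2 = 4 π electrons → 4(1), antiaromatic.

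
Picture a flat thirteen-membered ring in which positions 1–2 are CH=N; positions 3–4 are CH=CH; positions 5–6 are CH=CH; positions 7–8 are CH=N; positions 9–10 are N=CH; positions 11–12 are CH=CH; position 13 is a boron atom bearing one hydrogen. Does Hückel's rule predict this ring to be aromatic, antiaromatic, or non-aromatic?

All ring atoms are sp² and supply a p orbital to the ring (the double-bond atoms are sp², each contributing one p electron; each =N– nitrogen is pyridine-type (lone pair in the sp² plane, one electron in the p orbital); the boron has an empty p orbital); the conjugation is uninterrupted.
Adding the contributions, 6 × 2 = 12 from the double-bond units + 0 from the BH atom = 12.
A 4n π count (12, n = 3) in a planar conjugated ring means antiaromatic.

Antiaromatic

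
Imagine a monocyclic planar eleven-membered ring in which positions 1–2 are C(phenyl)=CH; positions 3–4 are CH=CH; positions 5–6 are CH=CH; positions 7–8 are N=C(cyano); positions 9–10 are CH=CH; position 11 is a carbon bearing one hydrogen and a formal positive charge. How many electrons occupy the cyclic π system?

The p orbitals form a continuous loop: the double-bond atoms are sp², each contributing one p electron; the doubly-bonded nitrogens are pyridine-type — their lone pairs lie in the ring plane, leaving one electron in the p orbital; the carbocation has an empty p orbital. The ring is fully conjugated.
π-electron count: 5 × 2 = 10 from the double-bond units + 0 from the CH(+) atom = 10.

10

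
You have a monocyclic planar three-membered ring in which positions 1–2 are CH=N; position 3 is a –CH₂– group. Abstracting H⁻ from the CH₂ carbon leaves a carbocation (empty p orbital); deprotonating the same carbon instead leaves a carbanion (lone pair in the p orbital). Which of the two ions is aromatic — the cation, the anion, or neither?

The cation

Once that carbon is sp², every ring atom has a p orbital and both ions are fully conjugated.
Cation: 1 × 2 + 0 = 2 π electrons → 4(0)+2, aromatic.
Anion: 1 × 2 + 2 = 4 π electrons → 4(1), antiaromatic.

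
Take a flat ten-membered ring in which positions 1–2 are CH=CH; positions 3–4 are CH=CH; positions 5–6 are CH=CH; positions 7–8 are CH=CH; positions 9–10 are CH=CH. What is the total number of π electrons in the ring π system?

10

Check conjugation: each doubly-bonded ring atom is sp² with one p-orbital electron — every position has a p orbital, so the cyclic π system is continuous.
Tallying contributions gives 5 × 2 = 10 from the 5 double-bond units.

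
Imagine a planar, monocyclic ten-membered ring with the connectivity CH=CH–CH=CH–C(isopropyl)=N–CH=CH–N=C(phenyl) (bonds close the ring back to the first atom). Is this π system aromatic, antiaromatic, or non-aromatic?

Every ring atom contributes a p orbital perpendicular to the ring (the double-bond atoms are sp², each contributing one p electron; the doubly-bonded nitrogens are pyridine-type — their lone pairs lie in the ring plane, leaving one electron in the p orbital), so the π system is cyclic and fully conjugated.
Adding the contributions, 5 × 2 = 10 from the 5 double-bond units.
10 = 4(2) + 2, which satisfies Hückel's 4n+2 rule.

Aromatic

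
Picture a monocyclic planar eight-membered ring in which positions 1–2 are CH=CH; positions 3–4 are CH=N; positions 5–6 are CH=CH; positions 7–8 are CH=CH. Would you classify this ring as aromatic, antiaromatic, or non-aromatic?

Check conjugation: each doubly-bonded ring atom is sp² with one p-orbital electron; each =N– nitrogen is pyridine-type (lone pair in the sp² plane, one electron in the p orbital) — every position has a p orbital, so the cyclic π system is continuous.
Adding the contributions, 4 × 2 = 8 from the 4 double-bond units.
8 is a 4n count (n = 2), so the planar conjugated ring is antiaromatic.

Antiaromatic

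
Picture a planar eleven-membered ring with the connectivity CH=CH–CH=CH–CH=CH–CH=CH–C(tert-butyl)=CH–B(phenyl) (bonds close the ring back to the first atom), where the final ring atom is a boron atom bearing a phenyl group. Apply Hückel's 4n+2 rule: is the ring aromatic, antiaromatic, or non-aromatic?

Aromatic

Check conjugation: the double-bond atoms are sp², each contributing one p electron; the boron has an empty p orbital — every position has a p orbital, so the cyclic π system is continuous.
π-electron count: 5 × 2 = 10 from the double-bond units + 0 from the B(phenyl) atom = 10.
With 10 π electrons (n = 2), the Hückel 4n+2 condition holds.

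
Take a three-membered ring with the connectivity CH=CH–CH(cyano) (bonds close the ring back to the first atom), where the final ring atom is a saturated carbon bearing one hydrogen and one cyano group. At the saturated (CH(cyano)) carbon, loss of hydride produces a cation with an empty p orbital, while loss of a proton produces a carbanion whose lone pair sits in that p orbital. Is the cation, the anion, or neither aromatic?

Both ions have a continuous loop of p orbitals — each ring atom is sp².
Cation: 1 × 2 + 0 = 2 π electrons → 4(0)+2, aromatic.
Anion: 1 × 2 + 2 = 4 π electrons → 4(1), antiaromatic.

The cation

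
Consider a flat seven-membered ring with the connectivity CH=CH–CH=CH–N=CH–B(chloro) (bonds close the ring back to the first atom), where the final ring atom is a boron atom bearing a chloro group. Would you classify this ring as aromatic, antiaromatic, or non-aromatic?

Aromatic

Check conjugation: every atom in a ring double bond is sp² and brings one electron to the p orbital; each =N– nitrogen is pyridine-type (lone pair in the sp² plane, one electron in the p orbital); the boron has an empty p orbital — every position has a p orbital, so the cyclic π system is continuous.
π-electron count: 3 × 2 = 6 from the double-bond units + 0 from the B(chloro) atom = 6.
Since 6 = 4·1 + 2, the ring meets the 4n+2 criterion.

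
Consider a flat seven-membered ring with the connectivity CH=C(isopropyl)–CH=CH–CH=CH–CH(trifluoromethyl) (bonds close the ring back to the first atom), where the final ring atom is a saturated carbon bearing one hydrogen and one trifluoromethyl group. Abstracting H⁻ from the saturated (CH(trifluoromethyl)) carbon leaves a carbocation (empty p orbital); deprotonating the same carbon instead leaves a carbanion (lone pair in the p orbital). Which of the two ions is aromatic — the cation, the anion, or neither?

The cation

Both ions have a continuous loop of p orbitals — each ring atom is sp².
Cation: 3 × 2 + 0 = 6 π electrons → 4(1)+2, aromatic.
Anion: 3 × 2 + 2 = 8 π electrons → 4(2), antiaromatic.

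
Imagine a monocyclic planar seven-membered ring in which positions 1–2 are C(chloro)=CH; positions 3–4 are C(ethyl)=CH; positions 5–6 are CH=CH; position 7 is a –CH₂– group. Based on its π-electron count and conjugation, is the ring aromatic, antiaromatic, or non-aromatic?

The CH2 position has four σ bonds — the tetrahedral CH₂ carbon is sp³ and has no p orbital in the ring π system — so the cyclic conjugation is interrupted.
Hückel's rule only applies to fully conjugated rings, so this one is simply non-aromatic.

Non-aromatic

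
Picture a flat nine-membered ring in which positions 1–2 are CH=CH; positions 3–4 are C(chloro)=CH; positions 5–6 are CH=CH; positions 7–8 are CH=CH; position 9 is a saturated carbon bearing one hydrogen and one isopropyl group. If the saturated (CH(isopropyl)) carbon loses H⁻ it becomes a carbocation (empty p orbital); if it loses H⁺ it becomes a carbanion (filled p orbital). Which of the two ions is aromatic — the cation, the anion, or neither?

The anion

In both ions every ring atom is sp² and contributes a p orbital, so both rings are fully conjugated.
Cation: 4 × 2 + 0 = 8 π electrons → 4(2), antiaromatic.
Anion: 4 × 2 + 2 = 10 π electrons → 4(2)+2, aromatic.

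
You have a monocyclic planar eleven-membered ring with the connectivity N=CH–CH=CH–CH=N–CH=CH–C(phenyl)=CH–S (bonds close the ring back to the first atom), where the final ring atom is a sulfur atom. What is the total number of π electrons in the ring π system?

Every ring atom contributes a p orbital perpendicular to the ring (the double-bond atoms are sp², each contributing one p electron; each sp² =N– keeps its lone pair in-plane and puts one electron into the π system; the sulfur donates one lone pair from its p orbital), so the π system is cyclic and fully conjugated.
Counting π electrons: 5 × 2 = 10 from the double-bond units + 2 from the S atom = 12.

12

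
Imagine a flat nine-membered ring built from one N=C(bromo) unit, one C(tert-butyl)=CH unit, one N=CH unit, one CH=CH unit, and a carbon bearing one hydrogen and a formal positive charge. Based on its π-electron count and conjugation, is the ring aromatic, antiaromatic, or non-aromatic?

Check conjugation: the double-bond atoms are sp², each contributing one p electron; each =N– nitrogen is pyridine-type (lone pair in the sp² plane, one electron in the p orbital); the carbocation has an empty p orbital — every position has a p orbital, so the cyclic π system is continuous.
Adding the contributions, 4 × 2 = 8 from the double-bond units + 0 from the CH(+) atom = 8.
A 4n π count (8, n = 2) in a planar conjugated ring means antiaromatic.

Antiaromatic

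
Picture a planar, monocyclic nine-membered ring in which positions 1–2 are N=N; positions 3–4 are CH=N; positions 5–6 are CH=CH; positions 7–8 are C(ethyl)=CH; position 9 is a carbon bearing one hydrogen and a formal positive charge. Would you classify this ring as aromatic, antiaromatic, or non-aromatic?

Check conjugation: every atom in a ring double bond is sp² and brings one electron to the p orbital; the doubly-bonded nitrogens are pyridine-type — their lone pairs lie in the ring plane, leaving one electron in the p orbital; the carbocation has an empty p orbital — every position has a p orbital, so the cyclic π system is continuous.
Counting π electrons: 4 × 2 = 8 from the double-bond units + 0 from the CH(+) atom = 8.
With 8 = 4·2 π electrons, Hückel's rule classifies the planar ring as antiaromatic.

Antiaromatic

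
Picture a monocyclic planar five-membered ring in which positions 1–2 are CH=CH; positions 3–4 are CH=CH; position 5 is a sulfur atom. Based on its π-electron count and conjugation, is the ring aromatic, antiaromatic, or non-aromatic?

Check conjugation: the double-bond atoms are sp², each contributing one p electron; the sulfur donates one lone pair from its p orbital — every position has a p orbital, so the cyclic π system is continuous.
Adding the contributions, 2 × 2 = 4 from the double-bond units + 2 from the S atom = 6.
With 6 π electrons (n = 1), the Hückel 4n+2 condition holds.
(The species described is thiophene.)

Aromatic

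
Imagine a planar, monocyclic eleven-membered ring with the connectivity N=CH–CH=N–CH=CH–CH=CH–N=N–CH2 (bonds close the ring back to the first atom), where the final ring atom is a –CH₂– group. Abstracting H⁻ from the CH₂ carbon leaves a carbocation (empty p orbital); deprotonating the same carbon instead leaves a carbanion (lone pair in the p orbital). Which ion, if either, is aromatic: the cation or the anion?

The cation

In either ion the ring is fully conjugated: every atom, including the new sp² carbon, supplies a p orbital.
Cation: 5 × 2 + 0 = 10 π electrons → 4(2)+2, aromatic.
Anion: 5 × 2 + 2 = 12 π electrons → 4(3), antiaromatic.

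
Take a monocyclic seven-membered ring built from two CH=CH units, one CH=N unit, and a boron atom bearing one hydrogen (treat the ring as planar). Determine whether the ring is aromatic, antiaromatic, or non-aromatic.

Every ring atom contributes a p orbital perpendicular to the ring (every atom in a ring double bond is sp² and brings one electron to the p orbital; each =N– nitrogen is pyridine-type (lone pair in the sp² plane, one electron in the p orbital); the boron has an empty p orbital), so the π system is cyclic and fully conjugated.
Adding the contributions, 3 × 2 = 6 from the double-bond units + 0 from the BH atom = 6.
With 6 π electrons (n = 1), the Hückel 4n+2 condition holds.

Aromatic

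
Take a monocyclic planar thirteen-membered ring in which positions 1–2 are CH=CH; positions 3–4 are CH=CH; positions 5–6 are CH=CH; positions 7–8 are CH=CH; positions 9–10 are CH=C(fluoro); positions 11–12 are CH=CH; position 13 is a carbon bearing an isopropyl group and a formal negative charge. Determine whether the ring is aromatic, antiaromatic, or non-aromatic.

Aromatic

The p orbitals form a continuous loop: every atom in a ring double bond is sp² and brings one electron to the p orbital; the carbanion's lone pair occupies the p orbital. The ring is fully conjugated.
Adding the contributions, 6 × 2 = 12 from the double-bond units + 2 from the C(isopropyl)(-) atom = 14.
With 14 π electrons (n = 3), the Hückel 4n+2 condition holds.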